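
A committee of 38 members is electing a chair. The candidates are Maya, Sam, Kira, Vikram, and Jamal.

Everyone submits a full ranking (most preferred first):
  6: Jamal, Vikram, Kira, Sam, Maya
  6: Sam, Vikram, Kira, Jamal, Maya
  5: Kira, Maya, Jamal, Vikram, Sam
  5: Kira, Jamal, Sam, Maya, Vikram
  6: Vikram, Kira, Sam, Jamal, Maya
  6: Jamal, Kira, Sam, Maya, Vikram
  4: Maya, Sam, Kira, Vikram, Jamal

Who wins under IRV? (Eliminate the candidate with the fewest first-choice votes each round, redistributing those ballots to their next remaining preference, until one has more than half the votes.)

Round 1: Maya 4, Sam 6, Kira 10, Vikram 6, Jamal 12. Maya eliminated.
Round 2: Sam 10, Kira 10, Vikram 6, Jamal 12. Vikram eliminated.
Round 3: Sam 10, Kira 16, Jamal 12. Sam eliminated.
Round 4: Kira 26, Jamal 12. Kira has a majority (≥20).

Kira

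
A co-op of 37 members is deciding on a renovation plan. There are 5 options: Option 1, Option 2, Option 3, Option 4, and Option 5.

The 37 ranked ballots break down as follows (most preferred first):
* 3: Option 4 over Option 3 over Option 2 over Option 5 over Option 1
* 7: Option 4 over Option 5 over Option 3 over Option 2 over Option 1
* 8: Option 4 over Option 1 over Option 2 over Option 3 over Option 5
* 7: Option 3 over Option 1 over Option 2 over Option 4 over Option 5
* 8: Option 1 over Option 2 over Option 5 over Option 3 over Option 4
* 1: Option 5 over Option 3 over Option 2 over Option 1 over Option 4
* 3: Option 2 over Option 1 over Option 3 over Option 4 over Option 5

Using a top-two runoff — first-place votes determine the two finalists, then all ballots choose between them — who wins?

Option 1

Round 1 first-place votes: Option 1 8, Option 2 3, Option 3 7, Option 4 18, Option 5 1. Option 4 and Option 1 advance.
Runoff: Option 4 is ranked above Option 1 on 18 ballots, Option 1 above Option 4 on 19.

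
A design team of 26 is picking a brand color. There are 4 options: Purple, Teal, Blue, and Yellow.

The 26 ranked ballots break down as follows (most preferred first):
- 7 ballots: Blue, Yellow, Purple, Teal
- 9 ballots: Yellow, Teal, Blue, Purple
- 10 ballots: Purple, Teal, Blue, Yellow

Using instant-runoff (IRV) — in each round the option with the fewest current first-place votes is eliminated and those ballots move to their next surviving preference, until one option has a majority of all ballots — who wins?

Yellow

Round 1: Purple 10, Teal 0, Blue 7, Yellow 9. Teal eliminated.
Round 2: Purple 10, Blue 7, Yellow 9. Blue eliminated.
Round 3: Purple 10, Yellow 16. Yellow has a majority (≥14).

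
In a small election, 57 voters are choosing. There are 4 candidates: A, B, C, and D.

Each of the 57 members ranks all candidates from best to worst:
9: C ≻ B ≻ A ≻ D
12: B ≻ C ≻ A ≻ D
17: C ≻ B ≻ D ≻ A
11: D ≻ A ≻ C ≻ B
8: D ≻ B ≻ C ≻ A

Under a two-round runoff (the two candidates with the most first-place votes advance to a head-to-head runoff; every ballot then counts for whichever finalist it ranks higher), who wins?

C

Round 1 first-place votes: A 0, B 12, C 26, D 19. C and D advance.
Runoff: C is ranked above D on 38 ballots, D above C on 19.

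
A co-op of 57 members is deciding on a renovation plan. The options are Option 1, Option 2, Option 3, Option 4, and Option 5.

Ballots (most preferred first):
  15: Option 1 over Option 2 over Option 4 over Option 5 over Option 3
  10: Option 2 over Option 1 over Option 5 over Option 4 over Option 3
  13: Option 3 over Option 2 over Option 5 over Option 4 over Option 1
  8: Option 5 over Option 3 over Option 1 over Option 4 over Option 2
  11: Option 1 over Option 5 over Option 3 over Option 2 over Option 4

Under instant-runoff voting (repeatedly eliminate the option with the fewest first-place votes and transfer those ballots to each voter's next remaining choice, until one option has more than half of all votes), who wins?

Option 1

Round 1: Option 1 26, Option 2 10, Option 3 13, Option 4 0, Option 5 8. Option 4 eliminated.
Round 2: Option 1 26, Option 2 10, Option 3 13, Option 5 8. Option 5 eliminated.
Round 3: Option 1 26, Option 2 10, Option 3 21. Option 2 eliminated.
Round 4: Option 1 36, Option 3 21. Option 1 has a majority (≥29).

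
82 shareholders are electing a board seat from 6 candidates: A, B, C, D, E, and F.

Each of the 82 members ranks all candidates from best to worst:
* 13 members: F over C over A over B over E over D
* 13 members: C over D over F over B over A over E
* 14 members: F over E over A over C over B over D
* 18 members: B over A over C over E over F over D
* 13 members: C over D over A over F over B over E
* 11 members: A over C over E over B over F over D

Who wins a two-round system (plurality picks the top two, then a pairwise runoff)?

C

Round 1 first-place votes: A 11, B 18, C 26, D 0, E 0, F 27. F and C advance.
Runoff: F is ranked above C on 27 ballots, C above F on 55.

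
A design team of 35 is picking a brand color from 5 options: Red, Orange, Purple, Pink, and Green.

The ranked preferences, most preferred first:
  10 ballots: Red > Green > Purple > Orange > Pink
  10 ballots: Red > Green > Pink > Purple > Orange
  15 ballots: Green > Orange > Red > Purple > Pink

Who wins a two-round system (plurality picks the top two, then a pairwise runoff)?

Red

Round 1 first-place votes: Red 20, Orange 0, Purple 0, Pink 0, Green 15. Red and Green advance.
Runoff: Red is ranked above Green on 20 ballots, Green above Red on 15.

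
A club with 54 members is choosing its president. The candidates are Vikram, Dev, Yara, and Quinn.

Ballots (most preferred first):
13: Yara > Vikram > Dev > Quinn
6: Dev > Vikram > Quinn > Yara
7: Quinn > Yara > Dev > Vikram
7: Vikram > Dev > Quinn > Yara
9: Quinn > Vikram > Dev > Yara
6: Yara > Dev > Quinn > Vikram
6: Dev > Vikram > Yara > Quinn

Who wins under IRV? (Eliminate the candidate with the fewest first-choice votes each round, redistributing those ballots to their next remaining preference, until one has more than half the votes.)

Round 1: Vikram 7, Dev 12, Yara 19, Quinn 16. Vikram eliminated.
Round 2: Dev 19, Yara 19, Quinn 16. Quinn eliminated.
Round 3: Dev 28, Yara 26. Dev has a majority (≥28).

Dev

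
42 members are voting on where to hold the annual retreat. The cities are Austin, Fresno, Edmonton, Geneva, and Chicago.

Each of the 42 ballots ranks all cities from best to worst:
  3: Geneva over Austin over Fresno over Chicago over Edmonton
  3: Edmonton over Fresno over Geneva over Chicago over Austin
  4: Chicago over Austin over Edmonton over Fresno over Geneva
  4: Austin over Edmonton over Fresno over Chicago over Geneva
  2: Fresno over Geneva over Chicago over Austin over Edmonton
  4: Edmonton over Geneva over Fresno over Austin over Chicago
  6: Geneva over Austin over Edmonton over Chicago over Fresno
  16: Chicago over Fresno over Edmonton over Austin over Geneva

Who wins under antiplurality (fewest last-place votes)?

Austin

Last-place votes: Austin 3, Fresno 6, Edmonton 5, Geneva 24, Chicago 4.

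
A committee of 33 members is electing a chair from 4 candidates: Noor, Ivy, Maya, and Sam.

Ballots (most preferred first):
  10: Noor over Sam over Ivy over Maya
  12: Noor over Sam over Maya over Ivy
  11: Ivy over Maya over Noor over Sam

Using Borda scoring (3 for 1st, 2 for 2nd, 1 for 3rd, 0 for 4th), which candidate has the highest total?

Noor

Noor: 10×3 + 12×3 + 11×1 = 77
Ivy: 10×1 + 12×0 + 11×3 = 43
Maya: 10×0 + 12×1 + 11×2 = 34
Sam: 10×2 + 12×2 + 11×0 = 44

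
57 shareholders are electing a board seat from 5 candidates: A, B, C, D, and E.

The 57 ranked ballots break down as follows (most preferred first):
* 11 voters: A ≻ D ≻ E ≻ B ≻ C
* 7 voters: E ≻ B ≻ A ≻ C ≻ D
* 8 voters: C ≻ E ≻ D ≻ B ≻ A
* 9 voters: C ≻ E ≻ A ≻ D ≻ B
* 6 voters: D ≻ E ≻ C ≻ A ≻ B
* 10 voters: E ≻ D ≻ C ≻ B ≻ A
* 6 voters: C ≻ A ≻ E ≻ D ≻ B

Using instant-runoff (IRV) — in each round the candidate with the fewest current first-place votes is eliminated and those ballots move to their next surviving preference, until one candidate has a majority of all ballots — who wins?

E

Round 1: A 11, B 0, C 23, D 6, E 17. B eliminated.
Round 2: A 11, C 23, D 6, E 17. D eliminated.
Round 3: A 11, C 23, E 23. A eliminated.
Round 4: C 23, E 34. E has a majority (≥29).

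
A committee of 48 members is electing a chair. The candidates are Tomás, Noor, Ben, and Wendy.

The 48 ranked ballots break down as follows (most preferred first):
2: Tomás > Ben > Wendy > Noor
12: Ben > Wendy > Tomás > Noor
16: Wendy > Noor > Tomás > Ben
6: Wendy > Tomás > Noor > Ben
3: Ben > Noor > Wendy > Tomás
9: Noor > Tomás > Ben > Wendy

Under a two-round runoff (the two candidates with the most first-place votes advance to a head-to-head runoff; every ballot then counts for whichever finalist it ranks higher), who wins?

Round 1 first-place votes: Tomás 2, Noor 9, Ben 15, Wendy 22. Wendy and Ben advance.
Runoff: Wendy is ranked above Ben on 22 ballots, Ben above Wendy on 26.

Ben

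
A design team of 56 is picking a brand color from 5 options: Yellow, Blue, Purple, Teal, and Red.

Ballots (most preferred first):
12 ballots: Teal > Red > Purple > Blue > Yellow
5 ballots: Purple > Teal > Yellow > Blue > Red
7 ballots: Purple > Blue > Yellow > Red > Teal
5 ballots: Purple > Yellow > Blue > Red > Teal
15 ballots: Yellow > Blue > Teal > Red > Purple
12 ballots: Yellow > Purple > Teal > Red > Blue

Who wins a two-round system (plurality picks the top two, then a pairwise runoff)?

Round 1 first-place votes: Yellow 27, Blue 0, Purple 17, Teal 12, Red 0. Yellow and Purple advance.
Runoff: Yellow is ranked above Purple on 27 ballots, Purple above Yellow on 29.

Purple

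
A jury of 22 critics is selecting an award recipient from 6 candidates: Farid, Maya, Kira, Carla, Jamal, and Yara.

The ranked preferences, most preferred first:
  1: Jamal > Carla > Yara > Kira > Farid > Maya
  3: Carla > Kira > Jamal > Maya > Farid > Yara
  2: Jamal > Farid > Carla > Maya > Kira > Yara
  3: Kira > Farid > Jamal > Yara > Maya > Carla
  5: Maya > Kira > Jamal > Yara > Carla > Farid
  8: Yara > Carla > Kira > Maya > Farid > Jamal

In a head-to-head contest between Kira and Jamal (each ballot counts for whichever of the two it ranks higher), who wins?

Kira

Kira is ranked above Jamal on 19 ballots; Jamal above Kira on 3.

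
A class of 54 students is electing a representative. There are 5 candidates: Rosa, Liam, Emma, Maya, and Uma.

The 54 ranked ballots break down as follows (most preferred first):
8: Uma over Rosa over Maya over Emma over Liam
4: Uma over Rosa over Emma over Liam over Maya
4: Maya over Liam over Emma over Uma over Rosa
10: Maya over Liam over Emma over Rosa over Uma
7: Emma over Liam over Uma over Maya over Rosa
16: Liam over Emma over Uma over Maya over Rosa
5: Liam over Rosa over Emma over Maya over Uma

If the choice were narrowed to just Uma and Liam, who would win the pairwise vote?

Liam

Uma is ranked above Liam on 12 ballots; Liam above Uma on 42.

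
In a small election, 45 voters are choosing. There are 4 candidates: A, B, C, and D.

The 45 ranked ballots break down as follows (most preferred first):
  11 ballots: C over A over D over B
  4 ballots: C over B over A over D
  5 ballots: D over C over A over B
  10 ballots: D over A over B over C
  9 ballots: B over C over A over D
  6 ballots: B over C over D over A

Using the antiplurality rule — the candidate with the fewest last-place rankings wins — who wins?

A

Last-place votes: A 6, B 16, C 10, D 13.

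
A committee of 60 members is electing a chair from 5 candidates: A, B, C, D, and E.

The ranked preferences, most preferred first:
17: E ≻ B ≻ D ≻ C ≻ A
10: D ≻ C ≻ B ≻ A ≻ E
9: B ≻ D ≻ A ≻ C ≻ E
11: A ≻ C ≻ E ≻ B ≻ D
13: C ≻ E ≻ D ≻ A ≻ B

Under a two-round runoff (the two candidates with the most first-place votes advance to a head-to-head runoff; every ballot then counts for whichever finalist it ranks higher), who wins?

Round 1 first-place votes: A 11, B 9, C 13, D 10, E 17. E and C advance.
Runoff: E is ranked above C on 17 ballots, C above E on 43.

C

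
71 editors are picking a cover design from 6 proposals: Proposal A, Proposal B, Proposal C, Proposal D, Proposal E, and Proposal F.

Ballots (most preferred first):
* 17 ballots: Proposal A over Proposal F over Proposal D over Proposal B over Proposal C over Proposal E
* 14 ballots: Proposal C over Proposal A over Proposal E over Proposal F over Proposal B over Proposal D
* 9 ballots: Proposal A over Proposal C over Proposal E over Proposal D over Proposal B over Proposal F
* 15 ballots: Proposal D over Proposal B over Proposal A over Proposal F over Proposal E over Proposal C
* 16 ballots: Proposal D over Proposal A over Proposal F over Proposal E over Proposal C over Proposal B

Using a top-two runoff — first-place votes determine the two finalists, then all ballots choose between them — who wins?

Round 1 first-place votes: Proposal A 26, Proposal B 0, Proposal C 14, Proposal D 31, Proposal E 0, Proposal F 0. Proposal D and Proposal A advance.
Runoff: Proposal D is ranked above Proposal A on 31 ballots, Proposal A above Proposal D on 40.

Proposal A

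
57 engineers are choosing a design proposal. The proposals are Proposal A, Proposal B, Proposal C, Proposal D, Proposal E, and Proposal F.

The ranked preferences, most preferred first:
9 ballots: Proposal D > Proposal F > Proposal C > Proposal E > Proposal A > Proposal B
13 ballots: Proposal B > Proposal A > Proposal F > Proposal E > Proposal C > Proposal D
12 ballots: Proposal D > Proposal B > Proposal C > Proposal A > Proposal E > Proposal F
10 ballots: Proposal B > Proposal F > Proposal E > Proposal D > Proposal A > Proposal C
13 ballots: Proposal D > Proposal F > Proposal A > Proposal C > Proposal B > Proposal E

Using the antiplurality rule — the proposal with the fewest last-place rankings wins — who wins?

Last-place votes: Proposal A 0, Proposal B 9, Proposal C 10, Proposal D 13, Proposal E 13, Proposal F 12.

Proposal A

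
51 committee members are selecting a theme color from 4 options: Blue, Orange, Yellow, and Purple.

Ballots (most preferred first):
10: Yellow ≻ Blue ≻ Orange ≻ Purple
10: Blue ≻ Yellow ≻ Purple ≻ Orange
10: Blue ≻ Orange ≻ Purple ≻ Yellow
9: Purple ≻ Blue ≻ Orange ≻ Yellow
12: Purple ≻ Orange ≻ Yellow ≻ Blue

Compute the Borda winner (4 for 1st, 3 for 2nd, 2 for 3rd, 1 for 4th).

Blue

Blue: 10×3 + 10×4 + 10×4 + 9×3 + 12×1 = 149
Orange: 10×2 + 10×1 + 10×3 + 9×2 + 12×3 = 114
Yellow: 10×4 + 10×3 + 10×1 + 9×1 + 12×2 = 113
Purple: 10×1 + 10×2 + 10×2 + 9×4 + 12×4 = 134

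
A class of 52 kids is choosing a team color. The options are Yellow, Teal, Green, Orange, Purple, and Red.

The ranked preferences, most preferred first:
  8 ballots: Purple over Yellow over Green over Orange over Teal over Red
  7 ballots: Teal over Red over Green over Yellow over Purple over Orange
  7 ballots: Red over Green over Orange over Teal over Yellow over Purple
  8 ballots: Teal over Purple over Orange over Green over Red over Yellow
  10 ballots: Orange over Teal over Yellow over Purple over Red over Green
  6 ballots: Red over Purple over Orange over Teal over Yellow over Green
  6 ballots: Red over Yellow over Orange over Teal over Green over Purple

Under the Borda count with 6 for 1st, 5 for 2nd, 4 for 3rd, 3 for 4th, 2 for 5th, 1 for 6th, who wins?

Teal

Yellow: 8×5 + 7×3 + 7×2 + 8×1 + 10×4 + 6×2 + 6×5 = 165
Teal: 8×2 + 7×6 + 7×3 + 8×6 + 10×5 + 6×3 + 6×3 = 213
Green: 8×4 + 7×4 + 7×5 + 8×3 + 10×1 + 6×1 + 6×2 = 147
Orange: 8×3 + 7×1 + 7×4 + 8×4 + 10×6 + 6×4 + 6×4 = 199
Purple: 8×6 + 7×2 + 7×1 + 8×5 + 10×3 + 6×5 + 6×1 = 175
Red: 8×1 + 7×5 + 7×6 + 8×2 + 10×2 + 6×6 + 6×6 = 193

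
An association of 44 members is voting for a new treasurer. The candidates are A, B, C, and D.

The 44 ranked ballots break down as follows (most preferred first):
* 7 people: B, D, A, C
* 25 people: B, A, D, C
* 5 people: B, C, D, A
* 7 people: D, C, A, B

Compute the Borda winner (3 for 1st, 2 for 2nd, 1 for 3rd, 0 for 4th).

B

A: 7×1 + 25×2 + 5×0 + 7×1 = 64
B: 7×3 + 25×3 + 5×3 + 7×0 = 111
C: 7×0 + 25×0 + 5×2 + 7×2 = 24
D: 7×2 + 25×1 + 5×1 + 7×3 = 65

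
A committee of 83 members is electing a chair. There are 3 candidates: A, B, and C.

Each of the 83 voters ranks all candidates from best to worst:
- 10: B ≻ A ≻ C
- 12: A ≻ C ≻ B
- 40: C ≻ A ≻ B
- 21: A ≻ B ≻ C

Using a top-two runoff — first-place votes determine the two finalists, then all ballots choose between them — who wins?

A

Round 1 first-place votes: A 33, B 10, C 40. C and A advance.
Runoff: C is ranked above A on 40 ballots, A above C on 43.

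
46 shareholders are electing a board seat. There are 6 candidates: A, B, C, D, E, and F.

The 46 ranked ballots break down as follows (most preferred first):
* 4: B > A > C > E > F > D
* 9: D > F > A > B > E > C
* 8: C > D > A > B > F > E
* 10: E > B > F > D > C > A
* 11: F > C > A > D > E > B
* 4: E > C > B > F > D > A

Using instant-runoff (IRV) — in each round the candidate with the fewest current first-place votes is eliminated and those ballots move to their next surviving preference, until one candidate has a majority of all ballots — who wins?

F

Round 1: A 0, B 4, C 8, D 9, E 14, F 11. A eliminated.
Round 2: B 4, C 8, D 9, E 14, F 11. B eliminated.
Round 3: C 12, D 9, E 14, F 11. D eliminated.
Round 4: C 12, E 14, F 20. C eliminated.
Round 5: E 18, F 28. F has a majority (≥24).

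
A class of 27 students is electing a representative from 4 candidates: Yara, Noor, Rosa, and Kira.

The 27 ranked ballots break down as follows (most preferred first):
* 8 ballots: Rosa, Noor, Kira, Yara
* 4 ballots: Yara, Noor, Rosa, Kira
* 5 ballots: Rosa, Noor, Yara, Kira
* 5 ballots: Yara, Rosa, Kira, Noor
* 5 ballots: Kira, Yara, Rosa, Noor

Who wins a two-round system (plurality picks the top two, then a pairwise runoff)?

Yara

Round 1 first-place votes: Yara 9, Noor 0, Rosa 13, Kira 5. Rosa and Yara advance.
Runoff: Rosa is ranked above Yara on 13 ballots, Yara above Rosa on 14.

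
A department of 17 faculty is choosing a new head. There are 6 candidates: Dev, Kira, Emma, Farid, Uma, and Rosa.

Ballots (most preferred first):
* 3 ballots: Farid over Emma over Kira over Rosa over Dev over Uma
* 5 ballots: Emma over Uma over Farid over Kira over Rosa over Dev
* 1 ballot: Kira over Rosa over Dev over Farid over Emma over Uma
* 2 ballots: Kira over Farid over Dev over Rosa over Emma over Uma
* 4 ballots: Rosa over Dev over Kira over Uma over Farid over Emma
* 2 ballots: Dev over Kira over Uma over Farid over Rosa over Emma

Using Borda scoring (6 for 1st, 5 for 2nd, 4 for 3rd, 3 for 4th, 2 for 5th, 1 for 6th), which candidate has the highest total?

Kira

Dev: 3×2 + 5×1 + 1×4 + 2×4 + 4×5 + 2×6 = 55
Kira: 3×4 + 5×3 + 1×6 + 2×6 + 4×4 + 2×5 = 71
Emma: 3×5 + 5×6 + 1×2 + 2×2 + 4×1 + 2×1 = 57
Farid: 3×6 + 5×4 + 1×3 + 2×5 + 4×2 + 2×3 = 65
Uma: 3×1 + 5×5 + 1×1 + 2×1 + 4×3 + 2×4 = 51
Rosa: 3×3 + 5×2 + 1×5 + 2×3 + 4×6 + 2×2 = 58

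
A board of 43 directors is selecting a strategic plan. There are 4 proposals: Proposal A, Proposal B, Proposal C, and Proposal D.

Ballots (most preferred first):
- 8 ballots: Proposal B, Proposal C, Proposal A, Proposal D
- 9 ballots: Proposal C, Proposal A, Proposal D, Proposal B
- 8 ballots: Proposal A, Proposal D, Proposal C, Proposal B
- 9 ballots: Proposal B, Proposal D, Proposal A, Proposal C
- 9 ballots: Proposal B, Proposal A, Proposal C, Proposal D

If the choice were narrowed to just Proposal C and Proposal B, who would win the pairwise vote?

Proposal B

Proposal C is ranked above Proposal B on 17 ballots; Proposal B above Proposal C on 26.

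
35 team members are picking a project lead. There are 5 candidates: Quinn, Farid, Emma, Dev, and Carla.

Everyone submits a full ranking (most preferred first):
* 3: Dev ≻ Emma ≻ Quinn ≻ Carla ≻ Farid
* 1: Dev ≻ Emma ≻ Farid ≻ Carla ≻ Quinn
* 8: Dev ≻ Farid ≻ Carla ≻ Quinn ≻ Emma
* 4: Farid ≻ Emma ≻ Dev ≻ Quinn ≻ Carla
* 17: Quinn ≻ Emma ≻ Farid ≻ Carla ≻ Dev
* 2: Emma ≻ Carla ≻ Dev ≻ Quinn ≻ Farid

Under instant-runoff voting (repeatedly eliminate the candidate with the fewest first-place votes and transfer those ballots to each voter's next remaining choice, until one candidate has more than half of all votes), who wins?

Dev

Round 1: Quinn 17, Farid 4, Emma 2, Dev 12, Carla 0. Carla eliminated.
Round 2: Quinn 17, Farid 4, Emma 2, Dev 12. Emma eliminated.
Round 3: Quinn 17, Farid 4, Dev 14. Farid eliminated.
Round 4: Quinn 17, Dev 18. Dev has a majority (≥18).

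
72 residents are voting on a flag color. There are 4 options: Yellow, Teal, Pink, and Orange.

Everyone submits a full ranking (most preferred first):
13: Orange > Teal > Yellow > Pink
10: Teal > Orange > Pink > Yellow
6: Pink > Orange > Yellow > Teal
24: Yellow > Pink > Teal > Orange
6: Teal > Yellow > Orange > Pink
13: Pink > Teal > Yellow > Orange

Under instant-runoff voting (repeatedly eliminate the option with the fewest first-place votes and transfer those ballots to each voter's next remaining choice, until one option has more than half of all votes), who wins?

Teal

Round 1: Yellow 24, Teal 16, Pink 19, Orange 13. Orange eliminated.
Round 2: Yellow 24, Teal 29, Pink 19. Pink eliminated.
Round 3: Yellow 30, Teal 42. Teal has a majority (≥37).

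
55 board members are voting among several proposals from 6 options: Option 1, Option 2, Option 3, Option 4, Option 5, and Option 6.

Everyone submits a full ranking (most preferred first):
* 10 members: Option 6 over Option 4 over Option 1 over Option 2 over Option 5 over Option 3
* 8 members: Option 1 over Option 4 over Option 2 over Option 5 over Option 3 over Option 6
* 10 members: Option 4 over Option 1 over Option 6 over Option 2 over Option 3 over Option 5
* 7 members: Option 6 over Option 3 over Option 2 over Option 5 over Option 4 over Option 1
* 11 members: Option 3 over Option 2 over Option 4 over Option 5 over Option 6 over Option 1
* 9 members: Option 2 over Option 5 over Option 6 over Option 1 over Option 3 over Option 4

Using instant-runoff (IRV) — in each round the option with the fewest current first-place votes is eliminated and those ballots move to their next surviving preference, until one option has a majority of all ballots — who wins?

Option 4

Round 1: Option 1 8, Option 2 9, Option 3 11, Option 4 10, Option 5 0, Option 6 17. Option 5 eliminated.
Round 2: Option 1 8, Option 2 9, Option 3 11, Option 4 10, Option 6 17. Option 1 eliminated.
Round 3: Option 2 9, Option 3 11, Option 4 18, Option 6 17. Option 2 eliminated.
Round 4: Option 3 11, Option 4 18, Option 6 26. Option 3 eliminated.
Round 5: Option 4 29, Option 6 26. Option 4 has a majority (≥28).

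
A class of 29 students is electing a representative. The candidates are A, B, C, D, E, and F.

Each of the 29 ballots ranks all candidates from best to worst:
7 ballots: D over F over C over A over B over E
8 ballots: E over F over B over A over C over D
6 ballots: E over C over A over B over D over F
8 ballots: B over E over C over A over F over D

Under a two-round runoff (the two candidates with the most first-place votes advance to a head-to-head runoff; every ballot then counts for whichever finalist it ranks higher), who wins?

Round 1 first-place votes: A 0, B 8, C 0, D 7, E 14, F 0. E and B advance.
Runoff: E is ranked above B on 14 ballots, B above E on 15.

B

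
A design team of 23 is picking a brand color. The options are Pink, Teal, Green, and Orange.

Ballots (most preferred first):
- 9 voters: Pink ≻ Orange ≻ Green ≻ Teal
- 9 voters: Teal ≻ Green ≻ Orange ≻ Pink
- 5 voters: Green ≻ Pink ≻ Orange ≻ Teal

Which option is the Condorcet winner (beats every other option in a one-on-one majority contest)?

Green

Green vs Pink: 14–9
Green vs Teal: 14–9
Green vs Orange: 14–9
Green beats every other option.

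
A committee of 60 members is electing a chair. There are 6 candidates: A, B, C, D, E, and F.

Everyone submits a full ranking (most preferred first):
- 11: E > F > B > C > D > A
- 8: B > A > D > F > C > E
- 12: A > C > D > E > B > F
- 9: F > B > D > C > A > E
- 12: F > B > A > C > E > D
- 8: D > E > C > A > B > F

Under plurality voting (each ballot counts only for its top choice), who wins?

First-place votes: A 12, B 8, C 0, D 8, E 11, F 21.

F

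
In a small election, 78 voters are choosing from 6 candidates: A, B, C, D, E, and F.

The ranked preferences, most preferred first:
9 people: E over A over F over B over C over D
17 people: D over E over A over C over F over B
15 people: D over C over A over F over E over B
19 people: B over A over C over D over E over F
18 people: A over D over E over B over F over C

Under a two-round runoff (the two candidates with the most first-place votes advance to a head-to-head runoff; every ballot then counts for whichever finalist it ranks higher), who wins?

Round 1 first-place votes: A 18, B 19, C 0, D 32, E 9, F 0. D and B advance.
Runoff: D is ranked above B on 50 ballots, B above D on 28.

D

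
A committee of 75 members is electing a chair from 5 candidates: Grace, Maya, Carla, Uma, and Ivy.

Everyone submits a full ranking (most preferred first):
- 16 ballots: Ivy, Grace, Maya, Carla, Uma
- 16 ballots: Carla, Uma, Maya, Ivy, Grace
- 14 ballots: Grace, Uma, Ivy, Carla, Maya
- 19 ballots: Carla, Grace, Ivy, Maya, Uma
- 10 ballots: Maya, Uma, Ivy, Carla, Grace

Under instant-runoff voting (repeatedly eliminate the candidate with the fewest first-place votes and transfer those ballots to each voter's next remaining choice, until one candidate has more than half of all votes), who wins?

Round 1: Grace 14, Maya 10, Carla 35, Uma 0, Ivy 16. Uma eliminated.
Round 2: Grace 14, Maya 10, Carla 35, Ivy 16. Maya eliminated.
Round 3: Grace 14, Carla 35, Ivy 26. Grace eliminated.
Round 4: Carla 35, Ivy 40. Ivy has a majority (≥38).

Ivy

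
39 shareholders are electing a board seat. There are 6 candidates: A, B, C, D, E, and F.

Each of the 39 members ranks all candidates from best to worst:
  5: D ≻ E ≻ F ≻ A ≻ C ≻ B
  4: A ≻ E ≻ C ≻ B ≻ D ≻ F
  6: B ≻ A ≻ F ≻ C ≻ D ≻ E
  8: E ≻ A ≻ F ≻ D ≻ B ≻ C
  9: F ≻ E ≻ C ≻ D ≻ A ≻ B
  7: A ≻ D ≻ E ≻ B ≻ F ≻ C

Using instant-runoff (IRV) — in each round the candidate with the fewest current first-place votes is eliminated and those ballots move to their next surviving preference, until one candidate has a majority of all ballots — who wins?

Round 1: A 11, B 6, C 0, D 5, E 8, F 9. C eliminated.
Round 2: A 11, B 6, D 5, E 8, F 9. D eliminated.
Round 3: A 11, B 6, E 13, F 9. B eliminated.
Round 4: A 17, E 13, F 9. F eliminated.
Round 5: A 17, E 22. E has a majority (≥20).

E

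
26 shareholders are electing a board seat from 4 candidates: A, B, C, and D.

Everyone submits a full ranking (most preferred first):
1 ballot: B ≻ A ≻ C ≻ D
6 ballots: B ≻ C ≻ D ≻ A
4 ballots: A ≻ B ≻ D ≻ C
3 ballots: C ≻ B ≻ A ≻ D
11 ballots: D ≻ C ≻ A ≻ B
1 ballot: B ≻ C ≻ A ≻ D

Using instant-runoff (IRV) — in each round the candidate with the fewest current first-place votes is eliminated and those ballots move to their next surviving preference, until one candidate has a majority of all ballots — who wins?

B

Round 1: A 4, B 8, C 3, D 11. C eliminated.
Round 2: A 4, B 11, D 11. A eliminated.
Round 3: B 15, D 11. B has a majority (≥14).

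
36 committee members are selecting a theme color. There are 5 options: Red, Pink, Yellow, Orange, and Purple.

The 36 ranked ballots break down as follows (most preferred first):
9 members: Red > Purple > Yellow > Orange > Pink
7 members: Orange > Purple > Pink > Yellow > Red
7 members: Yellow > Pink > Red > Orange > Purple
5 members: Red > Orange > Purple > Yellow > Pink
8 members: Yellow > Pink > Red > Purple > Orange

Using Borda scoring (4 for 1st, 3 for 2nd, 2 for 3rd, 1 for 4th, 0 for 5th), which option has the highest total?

Yellow

Red: 9×4 + 7×0 + 7×2 + 5×4 + 8×2 = 86
Pink: 9×0 + 7×2 + 7×3 + 5×0 + 8×3 = 59
Yellow: 9×2 + 7×1 + 7×4 + 5×1 + 8×4 = 90
Orange: 9×1 + 7×4 + 7×1 + 5×3 + 8×0 = 59
Purple: 9×3 + 7×3 + 7×0 + 5×2 + 8×1 = 66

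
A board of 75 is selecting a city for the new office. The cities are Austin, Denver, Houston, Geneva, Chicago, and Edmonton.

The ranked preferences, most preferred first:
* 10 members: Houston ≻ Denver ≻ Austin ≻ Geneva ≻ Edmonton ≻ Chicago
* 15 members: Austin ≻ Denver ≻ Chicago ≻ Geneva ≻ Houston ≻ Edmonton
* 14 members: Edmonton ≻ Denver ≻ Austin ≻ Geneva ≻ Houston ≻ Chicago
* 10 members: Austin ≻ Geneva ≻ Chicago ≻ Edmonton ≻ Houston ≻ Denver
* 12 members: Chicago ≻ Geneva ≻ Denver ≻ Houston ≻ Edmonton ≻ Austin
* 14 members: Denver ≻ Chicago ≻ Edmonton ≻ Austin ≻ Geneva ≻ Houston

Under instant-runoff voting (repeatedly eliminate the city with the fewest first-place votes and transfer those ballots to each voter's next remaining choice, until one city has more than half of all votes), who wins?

Denver

Round 1: Austin 25, Denver 14, Houston 10, Geneva 0, Chicago 12, Edmonton 14. Geneva eliminated.
Round 2: Austin 25, Denver 14, Houston 10, Chicago 12, Edmonton 14. Houston eliminated.
Round 3: Austin 25, Denver 24, Chicago 12, Edmonton 14. Chicago eliminated.
Round 4: Austin 25, Denver 36, Edmonton 14. Edmonton eliminated.
Round 5: Austin 25, Denver 50. Denver has a majority (≥38).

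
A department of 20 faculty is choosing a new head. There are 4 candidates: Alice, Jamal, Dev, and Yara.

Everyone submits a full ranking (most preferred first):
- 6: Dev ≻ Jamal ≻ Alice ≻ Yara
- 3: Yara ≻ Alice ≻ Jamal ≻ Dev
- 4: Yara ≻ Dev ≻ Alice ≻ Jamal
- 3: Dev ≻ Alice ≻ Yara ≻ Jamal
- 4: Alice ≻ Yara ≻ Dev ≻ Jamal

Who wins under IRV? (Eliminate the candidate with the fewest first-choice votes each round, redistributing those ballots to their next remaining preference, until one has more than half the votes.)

Round 1: Alice 4, Jamal 0, Dev 9, Yara 7. Jamal eliminated.
Round 2: Alice 4, Dev 9, Yara 7. Alice eliminated.
Round 3: Dev 9, Yara 11. Yara has a majority (≥11).

Yara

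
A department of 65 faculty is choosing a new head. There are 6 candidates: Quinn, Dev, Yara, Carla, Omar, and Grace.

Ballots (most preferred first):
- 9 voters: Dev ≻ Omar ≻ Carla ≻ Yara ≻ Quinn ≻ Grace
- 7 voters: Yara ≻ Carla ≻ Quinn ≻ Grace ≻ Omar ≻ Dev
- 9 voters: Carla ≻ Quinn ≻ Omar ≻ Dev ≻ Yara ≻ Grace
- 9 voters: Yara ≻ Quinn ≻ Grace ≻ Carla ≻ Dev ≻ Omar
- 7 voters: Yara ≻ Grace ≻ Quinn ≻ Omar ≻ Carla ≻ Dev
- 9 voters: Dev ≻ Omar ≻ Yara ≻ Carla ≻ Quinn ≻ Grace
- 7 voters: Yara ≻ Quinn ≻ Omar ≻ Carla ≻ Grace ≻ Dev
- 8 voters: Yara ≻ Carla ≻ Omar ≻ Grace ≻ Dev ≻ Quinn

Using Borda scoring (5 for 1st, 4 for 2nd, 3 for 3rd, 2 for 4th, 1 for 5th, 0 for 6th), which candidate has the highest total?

Yara

Quinn: 9×1 + 7×3 + 9×4 + 9×4 + 7×3 + 9×1 + 7×4 + 8×0 = 160
Dev: 9×5 + 7×0 + 9×2 + 9×1 + 7×0 + 9×5 + 7×0 + 8×1 = 125
Yara: 9×2 + 7×5 + 9×1 + 9×5 + 7×5 + 9×3 + 7×5 + 8×5 = 244
Carla: 9×3 + 7×4 + 9×5 + 9×2 + 7×1 + 9×2 + 7×2 + 8×4 = 189
Omar: 9×4 + 7×1 + 9×3 + 9×0 + 7×2 + 9×4 + 7×3 + 8×3 = 165
Grace: 9×0 + 7×2 + 9×0 + 9×3 + 7×4 + 9×0 + 7×1 + 8×2 = 92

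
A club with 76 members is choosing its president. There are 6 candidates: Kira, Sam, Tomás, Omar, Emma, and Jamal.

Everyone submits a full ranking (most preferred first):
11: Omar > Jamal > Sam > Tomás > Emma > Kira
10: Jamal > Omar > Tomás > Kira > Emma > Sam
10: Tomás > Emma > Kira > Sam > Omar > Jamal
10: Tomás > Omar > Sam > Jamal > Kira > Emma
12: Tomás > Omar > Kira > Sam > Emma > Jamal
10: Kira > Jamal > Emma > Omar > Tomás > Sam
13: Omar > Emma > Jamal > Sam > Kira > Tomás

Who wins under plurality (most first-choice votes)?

First-place votes: Kira 10, Sam 0, Tomás 32, Omar 24, Emma 0, Jamal 10.

Tomás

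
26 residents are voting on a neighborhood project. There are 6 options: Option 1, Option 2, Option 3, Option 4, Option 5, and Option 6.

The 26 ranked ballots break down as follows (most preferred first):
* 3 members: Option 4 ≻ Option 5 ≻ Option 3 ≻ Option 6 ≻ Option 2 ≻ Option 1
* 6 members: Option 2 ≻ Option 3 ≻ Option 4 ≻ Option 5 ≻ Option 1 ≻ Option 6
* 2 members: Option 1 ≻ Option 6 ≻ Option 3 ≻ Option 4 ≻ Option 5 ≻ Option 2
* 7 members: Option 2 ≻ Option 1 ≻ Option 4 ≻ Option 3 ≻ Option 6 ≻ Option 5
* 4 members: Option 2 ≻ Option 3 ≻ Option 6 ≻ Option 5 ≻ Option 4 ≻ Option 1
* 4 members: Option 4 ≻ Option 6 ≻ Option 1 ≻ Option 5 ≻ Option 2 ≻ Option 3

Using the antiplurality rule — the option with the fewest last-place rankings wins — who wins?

Option 4

Last-place votes: Option 1 7, Option 2 2, Option 3 4, Option 4 0, Option 5 7, Option 6 6.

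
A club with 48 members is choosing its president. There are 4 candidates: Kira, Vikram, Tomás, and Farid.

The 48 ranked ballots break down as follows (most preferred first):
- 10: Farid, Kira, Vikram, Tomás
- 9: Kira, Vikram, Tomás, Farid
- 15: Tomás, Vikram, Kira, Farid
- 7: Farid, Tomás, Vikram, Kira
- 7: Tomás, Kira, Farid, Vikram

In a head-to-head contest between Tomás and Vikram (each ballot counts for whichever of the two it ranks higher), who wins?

Tomás is ranked above Vikram on 29 ballots; Vikram above Tomás on 19.

Tomás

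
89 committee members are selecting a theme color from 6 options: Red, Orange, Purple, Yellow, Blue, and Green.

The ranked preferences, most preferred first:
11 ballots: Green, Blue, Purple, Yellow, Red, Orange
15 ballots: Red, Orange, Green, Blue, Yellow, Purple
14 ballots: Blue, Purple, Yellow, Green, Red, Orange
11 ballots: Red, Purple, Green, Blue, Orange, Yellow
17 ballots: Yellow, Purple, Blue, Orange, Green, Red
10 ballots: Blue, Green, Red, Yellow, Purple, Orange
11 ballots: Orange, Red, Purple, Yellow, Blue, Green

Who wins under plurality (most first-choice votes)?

First-place votes: Red 26, Orange 11, Purple 0, Yellow 17, Blue 24, Green 11.

Red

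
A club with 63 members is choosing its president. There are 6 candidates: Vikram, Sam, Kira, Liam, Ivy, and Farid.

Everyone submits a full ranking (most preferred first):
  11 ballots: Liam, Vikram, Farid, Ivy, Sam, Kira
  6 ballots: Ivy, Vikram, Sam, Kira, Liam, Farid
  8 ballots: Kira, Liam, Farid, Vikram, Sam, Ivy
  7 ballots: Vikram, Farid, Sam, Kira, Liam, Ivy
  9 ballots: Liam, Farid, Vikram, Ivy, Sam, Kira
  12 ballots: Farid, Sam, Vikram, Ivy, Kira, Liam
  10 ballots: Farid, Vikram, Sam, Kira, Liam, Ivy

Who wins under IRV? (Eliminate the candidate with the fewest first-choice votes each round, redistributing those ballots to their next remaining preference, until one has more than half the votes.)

Round 1: Vikram 7, Sam 0, Kira 8, Liam 20, Ivy 6, Farid 22. Sam eliminated.
Round 2: Vikram 7, Kira 8, Liam 20, Ivy 6, Farid 22. Ivy eliminated.
Round 3: Vikram 13, Kira 8, Liam 20, Farid 22. Kira eliminated.
Round 4: Vikram 13, Liam 28, Farid 22. Vikram eliminated.
Round 5: Liam 34, Farid 29. Liam has a majority (≥32).

Liam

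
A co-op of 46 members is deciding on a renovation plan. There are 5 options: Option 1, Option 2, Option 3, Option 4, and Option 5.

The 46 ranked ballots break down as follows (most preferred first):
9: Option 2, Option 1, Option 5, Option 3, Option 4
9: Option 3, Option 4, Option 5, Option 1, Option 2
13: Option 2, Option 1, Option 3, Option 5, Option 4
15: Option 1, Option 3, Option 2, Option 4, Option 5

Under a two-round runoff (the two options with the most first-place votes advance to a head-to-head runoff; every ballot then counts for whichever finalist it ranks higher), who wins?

Round 1 first-place votes: Option 1 15, Option 2 22, Option 3 9, Option 4 0, Option 5 0. Option 2 and Option 1 advance.
Runoff: Option 2 is ranked above Option 1 on 22 ballots, Option 1 above Option 2 on 24.

Option 1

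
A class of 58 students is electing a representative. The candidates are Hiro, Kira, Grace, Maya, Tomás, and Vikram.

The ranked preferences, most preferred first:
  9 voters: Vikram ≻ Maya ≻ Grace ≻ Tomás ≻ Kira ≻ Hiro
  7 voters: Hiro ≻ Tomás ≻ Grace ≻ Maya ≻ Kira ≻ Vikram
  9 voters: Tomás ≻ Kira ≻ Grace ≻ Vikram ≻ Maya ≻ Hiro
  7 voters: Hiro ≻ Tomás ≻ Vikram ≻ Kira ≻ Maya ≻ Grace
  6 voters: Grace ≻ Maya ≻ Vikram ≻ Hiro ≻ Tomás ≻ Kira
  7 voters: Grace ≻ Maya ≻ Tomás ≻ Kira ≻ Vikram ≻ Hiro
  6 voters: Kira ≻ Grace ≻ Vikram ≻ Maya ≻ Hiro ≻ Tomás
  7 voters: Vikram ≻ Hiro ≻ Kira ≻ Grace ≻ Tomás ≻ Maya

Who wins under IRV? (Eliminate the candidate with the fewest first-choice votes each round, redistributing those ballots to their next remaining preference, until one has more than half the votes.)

Grace

Round 1: Hiro 14, Kira 6, Grace 13, Maya 0, Tomás 9, Vikram 16. Maya eliminated.
Round 2: Hiro 14, Kira 6, Grace 13, Tomás 9, Vikram 16. Kira eliminated.
Round 3: Hiro 14, Grace 19, Tomás 9, Vikram 16. Tomás eliminated.
Round 4: Hiro 14, Grace 28, Vikram 16. Hiro eliminated.
Round 5: Grace 35, Vikram 23. Grace has a majority (≥30).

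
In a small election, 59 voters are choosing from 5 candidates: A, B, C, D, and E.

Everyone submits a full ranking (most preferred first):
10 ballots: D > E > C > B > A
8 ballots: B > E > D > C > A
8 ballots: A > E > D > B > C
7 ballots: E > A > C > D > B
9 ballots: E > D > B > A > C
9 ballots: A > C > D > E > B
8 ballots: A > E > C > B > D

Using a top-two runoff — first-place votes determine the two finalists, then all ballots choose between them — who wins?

Round 1 first-place votes: A 25, B 8, C 0, D 10, E 16. A and E advance.
Runoff: A is ranked above E on 25 ballots, E above A on 34.

E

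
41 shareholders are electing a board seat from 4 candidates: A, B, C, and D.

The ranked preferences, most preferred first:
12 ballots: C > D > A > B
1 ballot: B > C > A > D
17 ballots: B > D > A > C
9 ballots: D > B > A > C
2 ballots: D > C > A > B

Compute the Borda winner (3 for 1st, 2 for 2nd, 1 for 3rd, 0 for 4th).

A: 12×1 + 1×1 + 17×1 + 9×1 + 2×1 = 41
B: 12×0 + 1×3 + 17×3 + 9×2 + 2×0 = 72
C: 12×3 + 1×2 + 17×0 + 9×0 + 2×2 = 42
D: 12×2 + 1×0 + 17×2 + 9×3 + 2×3 = 91

D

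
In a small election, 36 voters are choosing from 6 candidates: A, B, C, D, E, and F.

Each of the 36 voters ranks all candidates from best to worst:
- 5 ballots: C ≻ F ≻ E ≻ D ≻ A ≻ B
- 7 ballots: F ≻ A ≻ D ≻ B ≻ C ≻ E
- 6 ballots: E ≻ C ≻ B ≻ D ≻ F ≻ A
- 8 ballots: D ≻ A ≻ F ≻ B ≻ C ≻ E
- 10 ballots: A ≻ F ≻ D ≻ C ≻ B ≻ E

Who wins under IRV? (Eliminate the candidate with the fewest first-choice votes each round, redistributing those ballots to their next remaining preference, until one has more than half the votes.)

Round 1: A 10, B 0, C 5, D 8, E 6, F 7. B eliminated.
Round 2: A 10, C 5, D 8, E 6, F 7. C eliminated.
Round 3: A 10, D 8, E 6, F 12. E eliminated.
Round 4: A 10, D 14, F 12. A eliminated.
Round 5: D 14, F 22. F has a majority (≥19).

F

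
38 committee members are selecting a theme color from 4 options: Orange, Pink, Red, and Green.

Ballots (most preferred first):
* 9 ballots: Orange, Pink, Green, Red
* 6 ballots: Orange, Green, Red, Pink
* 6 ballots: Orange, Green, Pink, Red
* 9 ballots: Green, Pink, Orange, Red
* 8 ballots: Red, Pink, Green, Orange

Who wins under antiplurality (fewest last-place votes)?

Green

Last-place votes: Orange 8, Pink 6, Red 24, Green 0.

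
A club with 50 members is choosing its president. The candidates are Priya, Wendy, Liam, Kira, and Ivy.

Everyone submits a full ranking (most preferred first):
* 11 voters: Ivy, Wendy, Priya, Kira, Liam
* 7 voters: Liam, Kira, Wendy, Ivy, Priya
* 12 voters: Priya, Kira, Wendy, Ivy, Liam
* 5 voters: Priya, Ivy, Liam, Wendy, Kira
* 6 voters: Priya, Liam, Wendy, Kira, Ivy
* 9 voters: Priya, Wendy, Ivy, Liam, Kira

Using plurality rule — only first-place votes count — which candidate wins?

First-place votes: Priya 32, Wendy 0, Liam 7, Kira 0, Ivy 11.

Priya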